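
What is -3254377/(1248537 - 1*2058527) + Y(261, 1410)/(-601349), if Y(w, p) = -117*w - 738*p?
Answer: 2824610413403/487086676510 ≈ 5.7990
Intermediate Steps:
Y(w, p) = -738*p - 117*w
-3254377/(1248537 - 1*2058527) + Y(261, 1410)/(-601349) = -3254377/(1248537 - 1*2058527) + (-738*1410 - 117*261)/(-601349) = -3254377/(1248537 - 2058527) + (-1040580 - 30537)*(-1/601349) = -3254377/(-809990) - 1071117*(-1/601349) = -3254377*(-1/809990) + 1071117/601349 = 3254377/809990 + 1071117/601349 = 2824610413403/487086676510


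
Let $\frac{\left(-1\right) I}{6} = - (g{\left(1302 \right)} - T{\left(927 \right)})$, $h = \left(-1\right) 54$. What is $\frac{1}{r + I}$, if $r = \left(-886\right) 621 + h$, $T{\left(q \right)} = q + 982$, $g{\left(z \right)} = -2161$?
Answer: $- \frac{1}{574680} \approx -1.7401 \cdot 10^{-6}$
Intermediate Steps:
$h = -54$
$T{\left(q \right)} = 982 + q$
$I = -24420$ ($I = - 6 \left(- (-2161 - \left(982 + 927\right))\right) = - 6 \left(- (-2161 - 1909)\right) = - 6 \left(\left(-1\right) \left(-4070\right)\right) = \left(-6\right) 4070 = -24420$)
$r = -550260$ ($r = \left(-886\right) 621 - 54 = -550206 - 54 = -550260$)
$\frac{1}{r + I} = \frac{1}{-550260 - 24420} = \frac{1}{-574680} = - \frac{1}{574680}$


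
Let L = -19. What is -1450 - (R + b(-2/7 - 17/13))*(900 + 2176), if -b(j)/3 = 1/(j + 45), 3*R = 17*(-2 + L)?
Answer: 720493024/1975 ≈ 3.6481e+5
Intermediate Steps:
R = -119 (R = (17*(-2 - 19))/3 = (17*(-21))/3 = (1/3)*(-357) = -119)
b(j) = -3/(45 + j) (b(j) = -3/(j + 45) = -3/(45 + j))
-1450 - (R + b(-2/7 - 17/13))*(900 + 2176) = -1450 - (-119 - 3/(45 + (-2/7 - 17/13)))*(900 + 2176) = -1450 - (-119 - 3/(45 + (-2*1/7 - 17*1/13)))*3076 = -1450 - (-119 - 3/(45 + (-2/7 - 17/13)))*3076 = -1450 - (-119 - 3/(45 - 145/91))*3076 = -1450 - (-119 - 3/3950/91)*3076 = -1450 - (-119 - 3*91/3950)*3076 = -1450 - (-119 - 273/3950)*3076 = -1450 - (-470323)*3076/3950 = -1450 - 1*(-723356774/1975) = -1450 + 723356774/1975 = 720493024/1975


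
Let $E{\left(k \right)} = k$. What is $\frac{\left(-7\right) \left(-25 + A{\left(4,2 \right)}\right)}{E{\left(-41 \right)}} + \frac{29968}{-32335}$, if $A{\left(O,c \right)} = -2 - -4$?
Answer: $- \frac{6434623}{1325735} \approx -4.8536$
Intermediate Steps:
$A{\left(O,c \right)} = 2$ ($A{\left(O,c \right)} = -2 + 4 = 2$)
$\frac{\left(-7\right) \left(-25 + A{\left(4,2 \right)}\right)}{E{\left(-41 \right)}} + \frac{29968}{-32335} = \frac{\left(-7\right) \left(-25 + 2\right)}{-41} + \frac{29968}{-32335} = \left(-7\right) \left(-23\right) \left(- \frac{1}{41}\right) + 29968 \left(- \frac{1}{32335}\right) = 161 \left(- \frac{1}{41}\right) - \frac{29968}{32335} = - \frac{161}{41} - \frac{29968}{32335} = - \frac{6434623}{1325735}$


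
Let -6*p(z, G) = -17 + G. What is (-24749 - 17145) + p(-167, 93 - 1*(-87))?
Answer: -251527/6 ≈ -41921.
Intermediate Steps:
p(z, G) = 17/6 - G/6 (p(z, G) = -(-17 + G)/6 = 17/6 - G/6)
(-24749 - 17145) + p(-167, 93 - 1*(-87)) = (-24749 - 17145) + (17/6 - (93 - 1*(-87))/6) = -41894 + (17/6 - (93 + 87)/6) = -41894 + (17/6 - ⅙*180) = -41894 + (17/6 - 30) = -41894 - 163/6 = -251527/6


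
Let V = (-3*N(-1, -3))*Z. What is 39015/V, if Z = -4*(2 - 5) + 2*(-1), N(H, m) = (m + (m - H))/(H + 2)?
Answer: 2601/10 ≈ 260.10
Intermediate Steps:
N(H, m) = (-H + 2*m)/(2 + H)
Z = 10 (Z = -4*(-3) - 2 = 12 - 2 = 10)
V = 150 (V = -3*(-1*(-1) + 2*(-3))/(2 - 1)*10 = -3*(1 - 6)/1*10 = -3*(-5)*10 = 15*10 = 150)
39015/V = 39015/150 = 39015*(1/150) = 2601/10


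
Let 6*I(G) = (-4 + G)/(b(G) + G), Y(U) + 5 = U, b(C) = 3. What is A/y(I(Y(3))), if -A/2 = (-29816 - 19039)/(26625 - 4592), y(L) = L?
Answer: -97710/22033 ≈ -4.4347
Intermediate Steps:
Y(U) = -5 + U
I(G) = (-4 + G)/(6*(3 + G)) (I(G) = ((-4 + G)/(3 + G))/6 = (-4 + G)/(6*(3 + G)))
A = 97710/22033 (A = -2*(-29816 - 19039)/(26625 - 4592) = -(-97710)/22033 = -2*(-48855/22033) = 97710/22033 ≈ 4.4347)
A/y(I(Y(3))) = 97710/(22033*(((-4 + (-5 + 3))/(6*(3 + (-5 + 3)))))) = 97710/(22033*(((-4 - 2)/(6*(3 - 2))))) = 97710/(22033*(((⅙)*(-6)/1))) = 97710/(22033*(((⅙)*1*(-6)))) = (97710/22033)/(-1) = (97710/22033)*(-1) = -97710/22033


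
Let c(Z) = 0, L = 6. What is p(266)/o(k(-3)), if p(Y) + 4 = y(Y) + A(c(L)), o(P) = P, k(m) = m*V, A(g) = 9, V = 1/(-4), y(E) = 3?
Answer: 32/3 ≈ 10.667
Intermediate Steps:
V = -1/4 ≈ -0.25000
k(m) = -m/4 (k(m) = m*(-1/4) = -m/4)
p(Y) = 8 (p(Y) = -4 + (3 + 9) = -4 + 12 = 8)
p(266)/o(k(-3)) = 8/((-1/4*(-3))) = 8/(3/4) = 8*(4/3) = 32/3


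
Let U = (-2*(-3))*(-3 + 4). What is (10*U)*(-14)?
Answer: -840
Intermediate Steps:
U = 6 (U = 6*1 = 6)
(10*U)*(-14) = (10*6)*(-14) = 60*(-14) = -840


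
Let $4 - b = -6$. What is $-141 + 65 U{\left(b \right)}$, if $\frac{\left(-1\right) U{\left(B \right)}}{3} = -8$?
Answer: $1419$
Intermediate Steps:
$b = 10$ ($b = 4 - -6 = 4 + 6 = 10$)
$U{\left(B \right)} = 24$ ($U{\left(B \right)} = \left(-3\right) \left(-8\right) = 24$)
$-141 + 65 U{\left(b \right)} = -141 + 65 \cdot 24 = -141 + 1560 = 1419$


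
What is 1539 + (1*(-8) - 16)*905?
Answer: -20181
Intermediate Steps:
1539 + (1*(-8) - 16)*905 = 1539 + (-8 - 16)*905 = 1539 - 24*905 = 1539 - 21720 = -20181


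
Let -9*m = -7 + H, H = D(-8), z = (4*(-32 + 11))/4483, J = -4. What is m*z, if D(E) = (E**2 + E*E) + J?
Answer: 1092/4483 ≈ 0.24359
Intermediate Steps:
D(E) = -4 + 2*E**2 (D(E) = (E**2 + E*E) - 4 = (E**2 + E**2) - 4 = 2*E**2 - 4 = -4 + 2*E**2)
z = -84/4483 (z = (4*(-21))*(1/4483) = -84*1/4483 = -84/4483 ≈ -0.018737)
H = 124 (H = -4 + 2*(-8)**2 = -4 + 2*64 = -4 + 128 = 124)
m = -13 (m = -(-7 + 124)/9 = -1/9*117 = -13)
m*z = -13*(-84/4483) = 1092/4483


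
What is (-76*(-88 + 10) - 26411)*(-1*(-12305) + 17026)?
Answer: -600786873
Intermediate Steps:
(-76*(-88 + 10) - 26411)*(-1*(-12305) + 17026) = (-76*(-78) - 26411)*(12305 + 17026) = (5928 - 26411)*29331 = -20483*29331 = -600786873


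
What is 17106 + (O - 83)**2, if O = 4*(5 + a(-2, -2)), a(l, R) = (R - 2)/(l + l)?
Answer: 20587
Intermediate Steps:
a(l, R) = (-2 + R)/(2*l) (a(l, R) = (-2 + R)/((2*l)) = (-2 + R)*(1/(2*l)) = (-2 + R)/(2*l))
O = 24 (O = 4*(5 + (1/2)*(-2 - 2)/(-2)) = 4*(5 + (1/2)*(-1/2)*(-4)) = 4*(5 + 1) = 4*6 = 24)
17106 + (O - 83)**2 = 17106 + (24 - 83)**2 = 17106 + (-59)**2 = 17106 + 3481 = 20587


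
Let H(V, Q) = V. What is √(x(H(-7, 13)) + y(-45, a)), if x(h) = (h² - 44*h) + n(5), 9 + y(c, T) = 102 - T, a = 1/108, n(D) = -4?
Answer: 7*√2949/18 ≈ 21.118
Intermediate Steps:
a = 1/108 ≈ 0.0092593
y(c, T) = 93 - T (y(c, T) = -9 + (102 - T) = 93 - T)
x(h) = -4 + h² - 44*h (x(h) = (h² - 44*h) - 4 = -4 + h² - 44*h)
√(x(H(-7, 13)) + y(-45, a)) = √((-4 + (-7)² - 44*(-7)) + (93 - 1*1/108)) = √((-4 + 49 + 308) + (93 - 1/108)) = √(353 + 10043/108) = √(48167/108) = 7*√2949/18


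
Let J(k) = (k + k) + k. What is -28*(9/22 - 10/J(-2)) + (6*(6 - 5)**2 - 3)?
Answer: -1819/33 ≈ -55.121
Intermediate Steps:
J(k) = 3*k (J(k) = 2*k + k = 3*k)
-28*(9/22 - 10/J(-2)) + (6*(6 - 5)**2 - 3) = -28*(9/22 - 10/(3*(-2))) + (6*(6 - 5)**2 - 3) = -28*(9*(1/22) - 10/(-6)) + (6*1**2 - 3) = -28*(9/22 - 10*(-1/6)) + (6*1 - 3) = -28*(9/22 + 5/3) + (6 - 3) = -28*137/66 + 3 = -1918/33 + 3 = -1819/33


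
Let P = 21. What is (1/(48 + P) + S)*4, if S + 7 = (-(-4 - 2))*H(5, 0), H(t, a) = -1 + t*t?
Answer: 37816/69 ≈ 548.06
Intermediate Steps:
H(t, a) = -1 + t**2
S = 137 (S = -7 + (-(-4 - 2))*(-1 + 5**2) = -7 + (-1*(-6))*(-1 + 25) = -7 + 6*24 = -7 + 144 = 137)
(1/(48 + P) + S)*4 = (1/(48 + 21) + 137)*4 = (1/69 + 137)*4 = (9454/69)*4 = 37816/69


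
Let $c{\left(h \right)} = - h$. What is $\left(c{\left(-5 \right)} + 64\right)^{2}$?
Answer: $4761$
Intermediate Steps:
$\left(c{\left(-5 \right)} + 64\right)^{2} = \left(\left(-1\right) \left(-5\right) + 64\right)^{2} = \left(5 + 64\right)^{2} = 69^{2} = 4761$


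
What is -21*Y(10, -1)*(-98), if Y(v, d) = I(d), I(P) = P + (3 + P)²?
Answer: 6174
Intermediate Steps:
Y(v, d) = d + (3 + d)²
-21*Y(10, -1)*(-98) = -21*(-1 + (3 - 1)²)*(-98) = -21*(-1 + 2²)*(-98) = -21*(-1 + 4)*(-98) = -21*3*(-98) = -63*(-98) = 6174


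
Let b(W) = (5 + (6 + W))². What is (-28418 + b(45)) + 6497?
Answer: -18785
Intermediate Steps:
b(W) = (11 + W)²
(-28418 + b(45)) + 6497 = (-28418 + (11 + 45)²) + 6497 = (-28418 + 56²) + 6497 = (-28418 + 3136) + 6497 = -25282 + 6497 = -18785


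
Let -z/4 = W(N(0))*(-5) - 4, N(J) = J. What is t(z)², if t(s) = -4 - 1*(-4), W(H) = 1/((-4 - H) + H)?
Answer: 0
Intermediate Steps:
W(H) = -¼ (W(H) = 1/(-4) = -¼)
z = 11 (z = -4*(-¼*(-5) - 4) = -4*(5/4 - 4) = -4*(-11/4) = 11)
t(s) = 0 (t(s) = -4 + 4 = 0)
t(z)² = 0² = 0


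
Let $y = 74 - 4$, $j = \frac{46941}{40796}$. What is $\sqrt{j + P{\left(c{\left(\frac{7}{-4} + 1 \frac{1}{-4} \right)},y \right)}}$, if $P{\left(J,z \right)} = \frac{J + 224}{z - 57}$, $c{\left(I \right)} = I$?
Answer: $\frac{9 \sqrt{15823595515}}{265174} \approx 4.2694$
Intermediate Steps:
$j = \frac{46941}{40796}$ ($j = 46941 \cdot \frac{1}{40796} = \frac{46941}{40796} \approx 1.1506$)
$y = 70$
$P{\left(J,z \right)} = \frac{224 + J}{-57 + z}$
$\sqrt{j + P{\left(c{\left(\frac{7}{-4} + 1 \frac{1}{-4} \right)},y \right)}} = \sqrt{\frac{46941}{40796} + \frac{224 + \left(\frac{7}{-4} + 1 \frac{1}{-4}\right)}{-57 + 70}} = \sqrt{\frac{46941}{40796} + \frac{224 + \left(7 \left(- \frac{1}{4}\right) + 1 \left(- \frac{1}{4}\right)\right)}{13}} = \sqrt{\frac{46941}{40796} + \frac{224 - 2}{13}} = \sqrt{\frac{46941}{40796} + \frac{1}{13} \cdot 222} = \sqrt{\frac{46941}{40796} + \frac{222}{13}} = \sqrt{\frac{9666945}{530348}} = \frac{9 \sqrt{15823595515}}{265174}$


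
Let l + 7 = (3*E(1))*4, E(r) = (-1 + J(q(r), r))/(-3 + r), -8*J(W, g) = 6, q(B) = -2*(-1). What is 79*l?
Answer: 553/2 ≈ 276.50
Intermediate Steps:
q(B) = 2
J(W, g) = -¾ (J(W, g) = -⅛*6 = -¾)
E(r) = -7/(4*(-3 + r)) (E(r) = (-1 - ¾)/(-3 + r) = -7/(4*(-3 + r)))
l = 7/2 (l = -7 + (3*(-7/(-12 + 4*1)))*4 = -7 + (3*(-7/(-12 + 4)))*4 = -7 + (3*(-7/(-8)))*4 = -7 + (3*(-7*(-⅛)))*4 = -7 + (3*(7/8))*4 = -7 + (21/8)*4 = -7 + 21/2 = 7/2 ≈ 3.5000)
79*l = 79*(7/2) = 553/2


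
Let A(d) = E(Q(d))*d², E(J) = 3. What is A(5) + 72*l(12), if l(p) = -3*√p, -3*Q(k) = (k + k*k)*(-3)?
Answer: 75 - 432*√3 ≈ -673.25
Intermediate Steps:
Q(k) = k + k² (Q(k) = -(k + k*k)*(-3)/3 = -(k + k²)*(-3)/3 = -(-3*k - 3*k²)/3 = k + k²)
A(d) = 3*d²
A(5) + 72*l(12) = 3*5² + 72*(-6*√3) = 3*25 + 72*(-6*√3) = 75 + 72*(-6*√3) = 75 - 432*√3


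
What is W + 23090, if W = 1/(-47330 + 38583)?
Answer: 201968229/8747 ≈ 23090.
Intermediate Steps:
W = -1/8747 (W = 1/(-8747) = -1/8747 ≈ -0.00011432)
W + 23090 = -1/8747 + 23090 = 201968229/8747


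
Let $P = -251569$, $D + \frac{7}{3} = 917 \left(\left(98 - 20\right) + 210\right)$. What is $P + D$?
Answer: $\frac{37574}{3} \approx 12525.0$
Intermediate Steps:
$D = \frac{792281}{3}$ ($D = - \frac{7}{3} + 917 \left(\left(98 - 20\right) + 210\right) = - \frac{7}{3} + 917 \left(78 + 210\right) = - \frac{7}{3} + 917 \cdot 288 = - \frac{7}{3} + 264096 = \frac{792281}{3} \approx 2.6409 \cdot 10^{5}$)
$P + D = -251569 + \frac{792281}{3} = \frac{37574}{3}$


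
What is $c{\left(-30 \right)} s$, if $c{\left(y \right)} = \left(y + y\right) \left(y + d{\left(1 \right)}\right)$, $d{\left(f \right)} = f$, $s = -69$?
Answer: $-120060$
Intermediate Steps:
$c{\left(y \right)} = 2 y \left(1 + y\right)$ ($c{\left(y \right)} = \left(y + y\right) \left(y + 1\right) = 2 y \left(1 + y\right)$)
$c{\left(-30 \right)} s = 2 \left(-30\right) \left(1 - 30\right) \left(-69\right) = 2 \left(-30\right) \left(-29\right) \left(-69\right) = 1740 \left(-69\right) = -120060$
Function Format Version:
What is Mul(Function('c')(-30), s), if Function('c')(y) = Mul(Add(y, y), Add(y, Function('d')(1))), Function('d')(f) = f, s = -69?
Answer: -120060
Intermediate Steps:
Function('c')(y) = Mul(2, y, Add(1, y)) (Function('c')(y) = Mul(Add(y, y), Add(y, 1)) = Mul(Mul(2, y), Add(1, y)) = Mul(2, y, Add(1, y)))
Mul(Function('c')(-30), s) = Mul(Mul(2, -30, Add(1, -30)), -69) = Mul(Mul(2, -30, -29), -69) = Mul(1740, -69) = -120060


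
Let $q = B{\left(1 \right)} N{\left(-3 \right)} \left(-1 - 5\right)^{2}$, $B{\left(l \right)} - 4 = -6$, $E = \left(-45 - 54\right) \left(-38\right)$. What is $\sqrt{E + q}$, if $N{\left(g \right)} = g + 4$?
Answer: $3 \sqrt{410} \approx 60.745$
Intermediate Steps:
$E = 3762$ ($E = \left(-99\right) \left(-38\right) = 3762$)
$B{\left(l \right)} = -2$ ($B{\left(l \right)} = 4 - 6 = -2$)
$N{\left(g \right)} = 4 + g$
$q = -72$ ($q = - 2 \left(4 - 3\right) \left(-1 - 5\right)^{2} = \left(-2\right) 1 \left(-6\right)^{2} = \left(-2\right) 36 = -72$)
$\sqrt{E + q} = \sqrt{3762 - 72} = \sqrt{3690} = 3 \sqrt{410}$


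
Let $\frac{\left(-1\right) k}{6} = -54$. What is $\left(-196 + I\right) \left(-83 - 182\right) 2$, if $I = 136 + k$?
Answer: $-139920$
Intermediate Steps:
$k = 324$ ($k = \left(-6\right) \left(-54\right) = 324$)
$I = 460$ ($I = 136 + 324 = 460$)
$\left(-196 + I\right) \left(-83 - 182\right) 2 = \left(-196 + 460\right) \left(-83 - 182\right) 2 = 264 \left(-265\right) 2 = \left(-69960\right) 2 = -139920$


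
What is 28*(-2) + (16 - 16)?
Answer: -56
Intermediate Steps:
28*(-2) + (16 - 16) = -56 + 0 = -56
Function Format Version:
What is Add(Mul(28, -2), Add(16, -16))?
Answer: -56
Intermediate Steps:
Add(Mul(28, -2), Add(16, -16)) = Add(-56, 0) = -56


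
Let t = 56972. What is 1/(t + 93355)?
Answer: 1/150327 ≈ 6.6522e-6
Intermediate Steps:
1/(t + 93355) = 1/(56972 + 93355) = 1/150327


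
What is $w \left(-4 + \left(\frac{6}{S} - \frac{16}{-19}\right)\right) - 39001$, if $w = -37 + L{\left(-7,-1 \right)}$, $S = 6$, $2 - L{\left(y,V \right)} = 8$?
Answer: $- \frac{739256}{19} \approx -38908.0$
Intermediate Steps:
$L{\left(y,V \right)} = -6$ ($L{\left(y,V \right)} = 2 - 8 = -6$)
$w = -43$ ($w = -37 - 6 = -43$)
$w \left(-4 + \left(\frac{6}{S} - \frac{16}{-19}\right)\right) - 39001 = - 43 \left(-4 + \left(\frac{6}{6} - \frac{16}{-19}\right)\right) - 39001 = - 43 \left(-4 + \left(6 \cdot \frac{1}{6} - - \frac{16}{19}\right)\right) - 39001 = - 43 \left(-4 + \left(1 + \frac{16}{19}\right)\right) - 39001 = - 43 \left(-4 + \frac{35}{19}\right) - 39001 = \left(-43\right) \left(- \frac{41}{19}\right) - 39001 = \frac{1763}{19} - 39001 = - \frac{739256}{19}$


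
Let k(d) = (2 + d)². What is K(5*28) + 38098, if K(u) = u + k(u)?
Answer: 58402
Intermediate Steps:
K(u) = u + (2 + u)²
K(5*28) + 38098 = (5*28 + (2 + 5*28)²) + 38098 = (140 + (2 + 140)²) + 38098 = (140 + 142²) + 38098 = (140 + 20164) + 38098 = 20304 + 38098 = 58402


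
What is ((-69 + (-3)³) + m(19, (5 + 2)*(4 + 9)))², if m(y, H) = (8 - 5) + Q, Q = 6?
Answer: 7569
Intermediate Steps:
m(y, H) = 9 (m(y, H) = (8 - 5) + 6 = 3 + 6 = 9)
((-69 + (-3)³) + m(19, (5 + 2)*(4 + 9)))² = ((-69 + (-3)³) + 9)² = ((-69 - 27) + 9)² = (-96 + 9)² = (-87)² = 7569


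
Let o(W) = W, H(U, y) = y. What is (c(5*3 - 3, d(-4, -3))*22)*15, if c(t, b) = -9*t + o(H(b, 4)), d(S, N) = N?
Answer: -34320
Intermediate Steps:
c(t, b) = 4 - 9*t (c(t, b) = -9*t + 4 = 4 - 9*t)
(c(5*3 - 3, d(-4, -3))*22)*15 = ((4 - 9*(5*3 - 3))*22)*15 = ((4 - 9*(15 - 3))*22)*15 = ((4 - 9*12)*22)*15 = ((4 - 108)*22)*15 = -104*22*15 = -2288*15 = -34320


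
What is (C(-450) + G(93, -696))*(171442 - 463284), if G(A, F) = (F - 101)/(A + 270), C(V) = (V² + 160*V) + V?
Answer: -13777088314226/363 ≈ -3.7953e+10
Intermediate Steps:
C(V) = V² + 161*V
G(A, F) = (-101 + F)/(270 + A)
(C(-450) + G(93, -696))*(171442 - 463284) = (-450*(161 - 450) + (-101 - 696)/(270 + 93))*(171442 - 463284) = (-450*(-289) - 797/363)*(-291842) = (130050 + (1/363)*(-797))*(-291842) = (130050 - 797/363)*(-291842) = (47207353/363)*(-291842) = -13777088314226/363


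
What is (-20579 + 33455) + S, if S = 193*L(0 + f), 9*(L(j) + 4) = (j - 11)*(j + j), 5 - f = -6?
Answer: 12104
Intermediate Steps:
f = 11 (f = 5 - 1*(-6) = 5 + 6 = 11)
L(j) = -4 + 2*j*(-11 + j)/9 (L(j) = -4 + ((j - 11)*(j + j))/9 = -4 + ((-11 + j)*(2*j))/9 = -4 + (2*j*(-11 + j))/9 = -4 + 2*j*(-11 + j)/9)
S = -772 (S = 193*(-4 - 22*(0 + 11)/9 + 2*(0 + 11)²/9) = 193*(-4 - 22/9*11 + (2/9)*11²) = 193*(-4 - 242/9 + (2/9)*121) = 193*(-4 - 242/9 + 242/9) = 193*(-4) = -772)
(-20579 + 33455) + S = (-20579 + 33455) - 772 = 12876 - 772 = 12104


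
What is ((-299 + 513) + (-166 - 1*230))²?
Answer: 33124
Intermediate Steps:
((-299 + 513) + (-166 - 1*230))² = (214 + (-166 - 230))² = (214 - 396)² = (-182)² = 33124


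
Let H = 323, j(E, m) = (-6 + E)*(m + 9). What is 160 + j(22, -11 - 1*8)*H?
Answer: -51520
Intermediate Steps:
j(E, m) = (-6 + E)*(9 + m)
160 + j(22, -11 - 1*8)*H = 160 + (-54 - 6*(-11 - 1*8) + 9*22 + 22*(-11 - 1*8))*323 = 160 + (-54 - 6*(-11 - 8) + 198 + 22*(-11 - 8))*323 = 160 + (-54 - 6*(-19) + 198 + 22*(-19))*323 = 160 + (-54 + 114 + 198 - 418)*323 = 160 - 160*323 = 160 - 51680 = -51520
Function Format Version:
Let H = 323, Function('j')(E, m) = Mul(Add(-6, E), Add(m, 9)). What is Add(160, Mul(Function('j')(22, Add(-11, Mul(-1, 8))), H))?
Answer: -51520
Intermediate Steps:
Function('j')(E, m) = Mul(Add(-6, E), Add(9, m))
Add(160, Mul(Function('j')(22, Add(-11, Mul(-1, 8))), H)) = Add(160, Mul(Add(-54, Mul(-6, Add(-11, Mul(-1, 8))), Mul(9, 22), Mul(22, Add(-11, Mul(-1, 8)))), 323)) = Add(160, Mul(Add(-54, Mul(-6, Add(-11, -8)), 198, Mul(22, Add(-11, -8))), 323)) = Add(160, Mul(Add(-54, Mul(-6, -19), 198, Mul(22, -19)), 323)) = Add(160, Mul(Add(-54, 114, 198, -418), 323)) = Add(160, Mul(-160, 323)) = Add(160, -51680) = -51520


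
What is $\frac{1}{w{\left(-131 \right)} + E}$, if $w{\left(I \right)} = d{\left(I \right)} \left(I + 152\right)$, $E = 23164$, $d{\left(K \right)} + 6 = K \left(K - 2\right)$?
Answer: $\frac{1}{388921} \approx 2.5712 \cdot 10^{-6}$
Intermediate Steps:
$d{\left(K \right)} = -6 + K \left(-2 + K\right)$ ($d{\left(K \right)} = -6 + K \left(K - 2\right) = -6 + K \left(-2 + K\right)$)
$w{\left(I \right)} = \left(152 + I\right) \left(-6 + I^{2} - 2 I\right)$ ($w{\left(I \right)} = \left(-6 + I^{2} - 2 I\right) \left(I + 152\right) = \left(-6 + I^{2} - 2 I\right) \left(152 + I\right) = \left(152 + I\right) \left(-6 + I^{2} - 2 I\right)$)
$\frac{1}{w{\left(-131 \right)} + E} = \frac{1}{- \left(152 - 131\right) \left(6 - \left(-131\right)^{2} + 2 \left(-131\right)\right) + 23164} = \frac{1}{\left(-1\right) 21 \left(6 - 17161 - 262\right) + 23164} = \frac{1}{\left(-1\right) 21 \left(-17417\right) + 23164} = \frac{1}{365757 + 23164} = \frac{1}{388921}$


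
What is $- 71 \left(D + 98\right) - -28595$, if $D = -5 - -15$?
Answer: $20927$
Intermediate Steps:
$D = 10$ ($D = -5 + 15 = 10$)
$- 71 \left(D + 98\right) - -28595 = - 71 \left(10 + 98\right) - -28595 = \left(-71\right) 108 + 28595 = -7668 + 28595 = 20927$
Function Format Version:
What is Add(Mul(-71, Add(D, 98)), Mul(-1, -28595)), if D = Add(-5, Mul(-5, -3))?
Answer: 20927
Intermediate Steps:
D = 10 (D = Add(-5, 15) = 10)
Add(Mul(-71, Add(D, 98)), Mul(-1, -28595)) = Add(Mul(-71, Add(10, 98)), Mul(-1, -28595)) = Add(Mul(-71, 108), 28595) = Add(-7668, 28595) = 20927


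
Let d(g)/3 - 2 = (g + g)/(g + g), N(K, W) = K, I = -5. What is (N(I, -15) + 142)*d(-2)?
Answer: 1233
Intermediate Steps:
d(g) = 9 (d(g) = 6 + 3*((g + g)/(g + g)) = 6 + 3*((2*g)/((2*g))) = 6 + 3*((2*g)*(1/(2*g))) = 6 + 3*1 = 6 + 3 = 9)
(N(I, -15) + 142)*d(-2) = (-5 + 142)*9 = 137*9 = 1233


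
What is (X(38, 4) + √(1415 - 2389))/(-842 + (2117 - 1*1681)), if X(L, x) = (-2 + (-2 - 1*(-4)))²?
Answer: -I*√974/406 ≈ -0.076869*I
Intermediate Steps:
X(L, x) = 0 (X(L, x) = (-2 + (-2 + 4))² = (-2 + 2)² = 0² = 0)
(X(38, 4) + √(1415 - 2389))/(-842 + (2117 - 1*1681)) = (0 + √(1415 - 2389))/(-842 + (2117 - 1*1681)) = (0 + √(-974))/(-842 + (2117 - 1681)) = (0 + I*√974)/(-842 + 436) = (I*√974)/(-406) = (I*√974)*(-1/406) = -I*√974/406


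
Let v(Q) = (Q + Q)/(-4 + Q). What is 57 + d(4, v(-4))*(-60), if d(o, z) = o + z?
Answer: -243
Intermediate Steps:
v(Q) = 2*Q/(-4 + Q) (v(Q) = (2*Q)/(-4 + Q) = 2*Q/(-4 + Q))
57 + d(4, v(-4))*(-60) = 57 + (4 + 2*(-4)/(-4 - 4))*(-60) = 57 + (4 + 2*(-4)/(-8))*(-60) = 57 + (4 + 2*(-4)*(-⅛))*(-60) = 57 + (4 + 1)*(-60) = 57 + 5*(-60) = 57 - 300 = -243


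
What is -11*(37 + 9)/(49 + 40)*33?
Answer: -16698/89 ≈ -187.62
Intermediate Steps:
-11*(37 + 9)/(49 + 40)*33 = -506/89*33 = -16698/89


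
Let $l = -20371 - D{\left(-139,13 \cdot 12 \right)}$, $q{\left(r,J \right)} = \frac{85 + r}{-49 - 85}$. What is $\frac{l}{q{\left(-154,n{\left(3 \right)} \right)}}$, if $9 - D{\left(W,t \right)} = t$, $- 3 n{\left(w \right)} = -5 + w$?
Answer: $- \frac{2710016}{69} \approx -39276.0$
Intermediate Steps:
$n{\left(w \right)} = \frac{5}{3} - \frac{w}{3}$ ($n{\left(w \right)} = - \frac{-5 + w}{3} = \frac{5}{3} - \frac{w}{3}$)
$q{\left(r,J \right)} = - \frac{85}{134} - \frac{r}{134}$ ($q{\left(r,J \right)} = \frac{85 + r}{-134} = \left(85 + r\right) \left(- \frac{1}{134}\right) = - \frac{85}{134} - \frac{r}{134}$)
$D{\left(W,t \right)} = 9 - t$
$l = -20224$ ($l = -20371 - \left(9 - 13 \cdot 12\right) = -20371 - \left(9 - 156\right) = -20371 - -147 = -20371 + 147 = -20224$)
$\frac{l}{q{\left(-154,n{\left(3 \right)} \right)}} = - \frac{20224}{- \frac{85}{134} - - \frac{77}{67}} = - \frac{20224}{- \frac{85}{134} + \frac{77}{67}} = - \frac{20224}{\frac{69}{134}} = \left(-20224\right) \frac{134}{69} = - \frac{2710016}{69}$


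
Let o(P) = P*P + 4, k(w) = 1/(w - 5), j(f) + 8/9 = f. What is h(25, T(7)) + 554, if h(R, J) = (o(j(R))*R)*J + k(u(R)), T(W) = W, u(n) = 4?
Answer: 8342068/81 ≈ 1.0299e+5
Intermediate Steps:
j(f) = -8/9 + f
k(w) = 1/(-5 + w)
o(P) = 4 + P² (o(P) = P² + 4 = 4 + P²)
h(R, J) = -1 + J*R*(4 + (-8/9 + R)²) (h(R, J) = ((4 + (-8/9 + R)²)*R)*J + 1/(-5 + 4) = (R*(4 + (-8/9 + R)²))*J + 1/(-1) = J*R*(4 + (-8/9 + R)²) - 1 = -1 + J*R*(4 + (-8/9 + R)²))
h(25, T(7)) + 554 = (-1 + (1/81)*7*25*(324 + (-8 + 9*25)²)) + 554 = (-1 + (1/81)*7*25*(324 + (-8 + 225)²)) + 554 = (-1 + (1/81)*7*25*(324 + 217²)) + 554 = (-1 + (1/81)*7*25*(324 + 47089)) + 554 = (-1 + (1/81)*7*25*47413) + 554 = (-1 + 8297275/81) + 554 = 8297194/81 + 554 = 8342068/81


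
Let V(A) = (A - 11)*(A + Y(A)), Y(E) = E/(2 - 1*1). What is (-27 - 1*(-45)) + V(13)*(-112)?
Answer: -5806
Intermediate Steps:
Y(E) = E (Y(E) = E/(2 - 1) = E/1 = E*1 = E)
V(A) = 2*A*(-11 + A) (V(A) = (A - 11)*(A + A) = (-11 + A)*(2*A) = 2*A*(-11 + A))
(-27 - 1*(-45)) + V(13)*(-112) = (-27 - 1*(-45)) + (2*13*(-11 + 13))*(-112) = (-27 + 45) + (2*13*2)*(-112) = 18 + 52*(-112) = 18 - 5824 = -5806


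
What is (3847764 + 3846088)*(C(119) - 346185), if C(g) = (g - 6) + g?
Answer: -2661711180956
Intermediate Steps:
C(g) = -6 + 2*g (C(g) = (-6 + g) + g = -6 + 2*g)
(3847764 + 3846088)*(C(119) - 346185) = (3847764 + 3846088)*((-6 + 2*119) - 346185) = 7693852*((-6 + 238) - 346185) = 7693852*(232 - 346185) = 7693852*(-345953) = -2661711180956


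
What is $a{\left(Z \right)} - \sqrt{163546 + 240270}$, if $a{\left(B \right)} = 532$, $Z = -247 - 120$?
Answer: $532 - 2 \sqrt{100954} \approx -103.47$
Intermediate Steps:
$Z = -367$ ($Z = -247 - 120 = -367$)
$a{\left(Z \right)} - \sqrt{163546 + 240270} = 532 - \sqrt{163546 + 240270} = 532 - \sqrt{403816} = 532 - 2 \sqrt{100954}$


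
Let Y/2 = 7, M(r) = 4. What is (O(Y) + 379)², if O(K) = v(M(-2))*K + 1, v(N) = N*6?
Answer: 512656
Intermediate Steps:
Y = 14 (Y = 2*7 = 14)
v(N) = 6*N
O(K) = 1 + 24*K (O(K) = (6*4)*K + 1 = 24*K + 1 = 1 + 24*K)
(O(Y) + 379)² = ((1 + 24*14) + 379)² = ((1 + 336) + 379)² = (337 + 379)² = 716² = 512656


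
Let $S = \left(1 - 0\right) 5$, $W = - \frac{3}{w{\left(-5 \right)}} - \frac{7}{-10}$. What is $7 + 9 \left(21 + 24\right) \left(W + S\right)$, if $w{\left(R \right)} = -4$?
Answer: $\frac{10477}{4} \approx 2619.3$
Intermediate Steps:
$W = \frac{29}{20}$ ($W = - \frac{3}{-4} - \frac{7}{-10} = \left(-3\right) \left(- \frac{1}{4}\right) - - \frac{7}{10} = \frac{3}{4} + \frac{7}{10} = \frac{29}{20} \approx 1.45$)
$S = 5$ ($S = \left(1 + 0\right) 5 = 1 \cdot 5 = 5$)
$7 + 9 \left(21 + 24\right) \left(W + S\right) = 7 + 9 \left(21 + 24\right) \left(\frac{29}{20} + 5\right) = 7 + 9 \cdot 45 \cdot \frac{129}{20} = 7 + 9 \cdot \frac{1161}{4} = 7 + \frac{10449}{4} = \frac{10477}{4}$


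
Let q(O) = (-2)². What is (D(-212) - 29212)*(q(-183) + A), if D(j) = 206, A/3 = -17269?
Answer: 1502597818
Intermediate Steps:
A = -51807 (A = 3*(-17269) = -51807)
q(O) = 4
(D(-212) - 29212)*(q(-183) + A) = (206 - 29212)*(4 - 51807) = -29006*(-51803) = 1502597818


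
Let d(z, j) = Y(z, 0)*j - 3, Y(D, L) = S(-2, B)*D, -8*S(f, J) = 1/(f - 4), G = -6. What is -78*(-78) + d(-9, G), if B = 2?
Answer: 48657/8 ≈ 6082.1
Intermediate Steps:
S(f, J) = -1/(8*(-4 + f)) (S(f, J) = -1/(8*(f - 4)) = -1/(8*(-4 + f)))
Y(D, L) = D/48 (Y(D, L) = (-1/(-32 + 8*(-2)))*D = (-1/(-32 - 16))*D = (-1/(-48))*D = (-1*(-1/48))*D = D/48)
d(z, j) = -3 + j*z/48 (d(z, j) = (z/48)*j - 3 = j*z/48 - 3 = -3 + j*z/48)
-78*(-78) + d(-9, G) = -78*(-78) + (-3 + (1/48)*(-6)*(-9)) = 6084 + (-3 + 9/8) = 6084 - 15/8 = 48657/8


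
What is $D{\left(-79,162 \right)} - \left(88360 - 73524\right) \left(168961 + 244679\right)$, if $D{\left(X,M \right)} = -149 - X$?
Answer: $-6136763110$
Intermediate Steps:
$D{\left(-79,162 \right)} - \left(88360 - 73524\right) \left(168961 + 244679\right) = \left(-149 - -79\right) - \left(88360 - 73524\right) \left(168961 + 244679\right) = \left(-149 + 79\right) - 14836 \cdot 413640 = -70 - 6136763040 = -6136763110$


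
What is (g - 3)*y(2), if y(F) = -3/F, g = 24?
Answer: -63/2 ≈ -31.500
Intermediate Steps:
(g - 3)*y(2) = (24 - 3)*(-3/2) = 21*(-3*1/2) = 21*(-3/2) = -63/2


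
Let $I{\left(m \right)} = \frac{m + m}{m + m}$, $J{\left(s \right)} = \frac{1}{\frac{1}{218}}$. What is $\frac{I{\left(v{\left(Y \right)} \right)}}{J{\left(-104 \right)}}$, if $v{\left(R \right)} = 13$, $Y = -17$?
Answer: $\frac{1}{218} \approx 0.0045872$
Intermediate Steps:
$J{\left(s \right)} = 218$ ($J{\left(s \right)} = \frac{1}{\frac{1}{218}} = 218$)
$I{\left(m \right)} = 1$ ($I{\left(m \right)} = \frac{2 m}{2 m} = 2 m \frac{1}{2 m} = 1$)
$\frac{I{\left(v{\left(Y \right)} \right)}}{J{\left(-104 \right)}} = 1 \cdot \frac{1}{218} = \frac{1}{218}$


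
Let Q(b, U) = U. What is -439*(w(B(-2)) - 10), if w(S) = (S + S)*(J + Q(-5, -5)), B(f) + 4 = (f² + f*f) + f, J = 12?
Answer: -7902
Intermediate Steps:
B(f) = -4 + f + 2*f² (B(f) = -4 + ((f² + f*f) + f) = -4 + ((f² + f²) + f) = -4 + (2*f² + f) = -4 + (f + 2*f²) = -4 + f + 2*f²)
w(S) = 14*S (w(S) = (S + S)*(12 - 5) = (2*S)*7 = 14*S)
-439*(w(B(-2)) - 10) = -439*(14*(-4 - 2 + 2*(-2)²) - 10) = -439*(14*(-4 - 2 + 2*4) - 10) = -439*(14*(-4 - 2 + 8) - 10) = -439*(14*2 - 10) = -439*(28 - 10) = -439*18 = -7902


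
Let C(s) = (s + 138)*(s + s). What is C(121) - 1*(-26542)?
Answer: 89220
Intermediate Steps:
C(s) = 2*s*(138 + s) (C(s) = (138 + s)*(2*s) = 2*s*(138 + s))
C(121) - 1*(-26542) = 2*121*(138 + 121) - 1*(-26542) = 2*121*259 + 26542 = 62678 + 26542 = 89220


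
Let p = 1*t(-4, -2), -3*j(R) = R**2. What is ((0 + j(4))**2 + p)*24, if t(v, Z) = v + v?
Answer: 1472/3 ≈ 490.67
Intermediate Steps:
j(R) = -R**2/3
t(v, Z) = 2*v
p = -8 (p = 1*(2*(-4)) = 1*(-8) = -8)
((0 + j(4))**2 + p)*24 = ((0 - 1/3*4**2)**2 - 8)*24 = ((0 - 1/3*16)**2 - 8)*24 = ((0 - 16/3)**2 - 8)*24 = ((-16/3)**2 - 8)*24 = (256/9 - 8)*24 = (184/9)*24 = 1472/3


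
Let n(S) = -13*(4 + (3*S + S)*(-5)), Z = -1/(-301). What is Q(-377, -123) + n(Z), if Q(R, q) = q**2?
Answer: 4538437/301 ≈ 15078.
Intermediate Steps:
Z = 1/301 (Z = -1*(-1/301) = 1/301 ≈ 0.0033223)
n(S) = -52 + 260*S (n(S) = -13*(4 + (4*S)*(-5)) = -13*(4 - 20*S) = -52 + 260*S)
Q(-377, -123) + n(Z) = (-123)**2 + (-52 + 260*(1/301)) = 15129 + (-52 + 260/301) = 15129 - 15392/301 = 4538437/301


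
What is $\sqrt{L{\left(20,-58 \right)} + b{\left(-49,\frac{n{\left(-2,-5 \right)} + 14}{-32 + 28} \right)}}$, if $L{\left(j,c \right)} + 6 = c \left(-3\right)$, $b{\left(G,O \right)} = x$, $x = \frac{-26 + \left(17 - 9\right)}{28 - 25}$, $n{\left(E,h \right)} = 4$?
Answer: $9 \sqrt{2} \approx 12.728$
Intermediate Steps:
$x = -6$ ($x = \frac{-26 + 8}{3} = \left(-18\right) \frac{1}{3} = -6$)
$b{\left(G,O \right)} = -6$
$L{\left(j,c \right)} = -6 - 3 c$ ($L{\left(j,c \right)} = -6 + c \left(-3\right) = -6 - 3 c$)
$\sqrt{L{\left(20,-58 \right)} + b{\left(-49,\frac{n{\left(-2,-5 \right)} + 14}{-32 + 28} \right)}} = \sqrt{\left(-6 - -174\right) - 6} = \sqrt{\left(-6 + 174\right) - 6} = \sqrt{168 - 6} = \sqrt{162} = 9 \sqrt{2}$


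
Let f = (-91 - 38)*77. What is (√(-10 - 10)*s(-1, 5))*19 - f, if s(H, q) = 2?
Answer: 9933 + 76*I*√5 ≈ 9933.0 + 169.94*I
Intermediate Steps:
f = -9933 (f = -129*77 = -9933)
(√(-10 - 10)*s(-1, 5))*19 - f = (√(-10 - 10)*2)*19 - 1*(-9933) = (√(-20)*2)*19 + 9933 = ((2*I*√5)*2)*19 + 9933 = (4*I*√5)*19 + 9933 = 76*I*√5 + 9933 = 9933 + 76*I*√5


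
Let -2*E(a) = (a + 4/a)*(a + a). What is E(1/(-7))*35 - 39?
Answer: -1258/7 ≈ -179.71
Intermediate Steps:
E(a) = -a*(a + 4/a) (E(a) = -(a + 4/a)*(a + a)/2 = -(a + 4/a)*2*a/2 = -a*(a + 4/a))
E(1/(-7))*35 - 39 = (-4 - (1/(-7))**2)*35 - 39 = (-4 - (-1/7)**2)*35 - 39 = (-4 - 1*1/49)*35 - 39 = (-4 - 1/49)*35 - 39 = -197/49*35 - 39 = -985/7 - 39 = -1258/7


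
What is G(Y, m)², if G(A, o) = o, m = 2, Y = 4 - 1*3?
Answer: 4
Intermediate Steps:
Y = 1 (Y = 4 - 3 = 1)
G(Y, m)² = 2² = 4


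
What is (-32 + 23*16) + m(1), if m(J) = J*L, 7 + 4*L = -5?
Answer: 333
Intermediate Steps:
L = -3 (L = -7/4 + (1/4)*(-5) = -7/4 - 5/4 = -3)
m(J) = -3*J (m(J) = J*(-3) = -3*J)
(-32 + 23*16) + m(1) = (-32 + 23*16) - 3*1 = (-32 + 368) - 3 = 336 - 3 = 333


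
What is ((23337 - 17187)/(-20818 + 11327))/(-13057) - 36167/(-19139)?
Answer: 4482076542679/2371781187193 ≈ 1.8898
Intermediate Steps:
((23337 - 17187)/(-20818 + 11327))/(-13057) - 36167/(-19139) = (6150/(-9491))*(-1/13057) - 36167*(-1/19139) = (6150*(-1/9491))*(-1/13057) + 36167/19139 = -6150/9491*(-1/13057) + 36167/19139 = 6150/123923987 + 36167/19139 = 4482076542679/2371781187193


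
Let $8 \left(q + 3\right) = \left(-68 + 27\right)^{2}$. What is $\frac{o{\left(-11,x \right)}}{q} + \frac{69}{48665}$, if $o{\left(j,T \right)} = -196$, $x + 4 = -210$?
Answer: $- \frac{76192387}{80637905} \approx -0.94487$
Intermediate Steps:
$x = -214$ ($x = -4 - 210 = -214$)
$q = \frac{1657}{8}$ ($q = -3 + \frac{\left(-68 + 27\right)^{2}}{8} = -3 + \frac{\left(-41\right)^{2}}{8} = -3 + \frac{1}{8} \cdot 1681 = -3 + \frac{1681}{8} = \frac{1657}{8} \approx 207.13$)
$\frac{o{\left(-11,x \right)}}{q} + \frac{69}{48665} = - \frac{196}{\frac{1657}{8}} + \frac{69}{48665} = \left(-196\right) \frac{8}{1657} + 69 \cdot \frac{1}{48665} = - \frac{1568}{1657} + \frac{69}{48665} = - \frac{76192387}{80637905}$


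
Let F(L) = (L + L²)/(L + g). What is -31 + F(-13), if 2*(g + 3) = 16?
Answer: -101/2 ≈ -50.500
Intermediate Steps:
g = 5 (g = -3 + (½)*16 = -3 + 8 = 5)
F(L) = (L + L²)/(5 + L) (F(L) = (L + L²)/(L + 5) = (L + L²)/(5 + L))
-31 + F(-13) = -31 - 13*(1 - 13)/(5 - 13) = -31 - 13*(-12)/(-8) = -31 - 13*(-⅛)*(-12) = -31 - 39/2 = -101/2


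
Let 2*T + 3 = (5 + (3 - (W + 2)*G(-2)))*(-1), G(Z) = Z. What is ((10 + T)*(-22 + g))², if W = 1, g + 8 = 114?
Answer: 15876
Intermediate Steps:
g = 106 (g = -8 + 114 = 106)
T = -17/2 (T = -3/2 + ((5 + (3 - (1 + 2)*(-2)))*(-1))/2 = -3/2 + ((5 + (3 - 3*(-2)))*(-1))/2 = -3/2 + ((5 + (3 - 1*(-6)))*(-1))/2 = -3/2 + ((5 + (3 + 6))*(-1))/2 = -3/2 + ((5 + 9)*(-1))/2 = -3/2 + (14*(-1))/2 = -3/2 + (½)*(-14) = -3/2 - 7 = -17/2 ≈ -8.5000)
((10 + T)*(-22 + g))² = ((10 - 17/2)*(-22 + 106))² = ((3/2)*84)² = 126² = 15876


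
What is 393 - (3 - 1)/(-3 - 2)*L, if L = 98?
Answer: 2161/5 ≈ 432.20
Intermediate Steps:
393 - (3 - 1)/(-3 - 2)*L = 393 - (3 - 1)/(-3 - 2)*98 = 393 - 2/(-5)*98 = 393 - 2*(-⅕)*98 = 393 - (-2)*98/5 = 393 - 1*(-196/5) = 393 + 196/5 = 2161/5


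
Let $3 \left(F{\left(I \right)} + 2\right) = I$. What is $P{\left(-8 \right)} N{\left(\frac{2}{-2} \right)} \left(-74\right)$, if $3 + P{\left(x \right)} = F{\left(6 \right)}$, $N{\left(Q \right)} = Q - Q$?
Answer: $0$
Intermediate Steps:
$F{\left(I \right)} = -2 + \frac{I}{3}$
$N{\left(Q \right)} = 0$
$P{\left(x \right)} = -3$ ($P{\left(x \right)} = -3 + \left(-2 + \frac{1}{3} \cdot 6\right) = -3 + \left(-2 + 2\right) = -3 + 0 = -3$)
$P{\left(-8 \right)} N{\left(\frac{2}{-2} \right)} \left(-74\right) = \left(-3\right) 0 \left(-74\right) = 0 \left(-74\right) = 0$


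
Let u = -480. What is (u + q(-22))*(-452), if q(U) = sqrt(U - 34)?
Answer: 216960 - 904*I*sqrt(14) ≈ 2.1696e+5 - 3382.5*I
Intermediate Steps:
q(U) = sqrt(-34 + U)
(u + q(-22))*(-452) = (-480 + sqrt(-34 - 22))*(-452) = (-480 + sqrt(-56))*(-452) = (-480 + 2*I*sqrt(14))*(-452) = 216960 - 904*I*sqrt(14)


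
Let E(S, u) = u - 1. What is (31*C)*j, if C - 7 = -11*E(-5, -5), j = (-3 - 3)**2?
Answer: 81468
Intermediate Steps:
E(S, u) = -1 + u
j = 36 (j = (-6)**2 = 36)
C = 73 (C = 7 - 11*(-1 - 5) = 7 - 11*(-6) = 7 + 66 = 73)
(31*C)*j = (31*73)*36 = 2263*36 = 81468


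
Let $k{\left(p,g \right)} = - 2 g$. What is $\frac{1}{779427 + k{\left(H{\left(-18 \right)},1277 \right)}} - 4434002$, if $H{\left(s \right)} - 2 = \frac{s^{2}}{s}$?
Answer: $- \frac{3444656435745}{776873} \approx -4.434 \cdot 10^{6}$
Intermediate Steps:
$H{\left(s \right)} = 2 + s$ ($H{\left(s \right)} = 2 + \frac{s^{2}}{s} = 2 + s$)
$\frac{1}{779427 + k{\left(H{\left(-18 \right)},1277 \right)}} - 4434002 = \frac{1}{779427 - 2554} - 4434002 = \frac{1}{776873} - 4434002 = - \frac{3444656435745}{776873}$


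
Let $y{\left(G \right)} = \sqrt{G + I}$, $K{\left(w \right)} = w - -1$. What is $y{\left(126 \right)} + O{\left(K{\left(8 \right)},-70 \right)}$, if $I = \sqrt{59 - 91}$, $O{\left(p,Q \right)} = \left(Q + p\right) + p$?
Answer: $-52 + \sqrt{126 + 4 i \sqrt{2}} \approx -40.772 + 0.25191 i$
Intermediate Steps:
$K{\left(w \right)} = 1 + w$ ($K{\left(w \right)} = w + 1 = 1 + w$)
$O{\left(p,Q \right)} = Q + 2 p$
$I = 4 i \sqrt{2}$ ($I = \sqrt{-32} = 4 i \sqrt{2} \approx 5.6569 i$)
$y{\left(G \right)} = \sqrt{G + 4 i \sqrt{2}}$
$y{\left(126 \right)} + O{\left(K{\left(8 \right)},-70 \right)} = \sqrt{126 + 4 i \sqrt{2}} - \left(70 - 2 \left(1 + 8\right)\right) = \sqrt{126 + 4 i \sqrt{2}} + \left(-70 + 2 \cdot 9\right) = \sqrt{126 + 4 i \sqrt{2}} + \left(-70 + 18\right) = \sqrt{126 + 4 i \sqrt{2}} - 52 = -52 + \sqrt{126 + 4 i \sqrt{2}}$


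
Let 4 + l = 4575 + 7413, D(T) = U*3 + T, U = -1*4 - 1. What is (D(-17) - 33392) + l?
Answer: -21440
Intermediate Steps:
U = -5 (U = -4 - 1 = -5)
D(T) = -15 + T (D(T) = -5*3 + T = -15 + T)
l = 11984 (l = -4 + (4575 + 7413) = -4 + 11988 = 11984)
(D(-17) - 33392) + l = ((-15 - 17) - 33392) + 11984 = (-32 - 33392) + 11984 = -33424 + 11984 = -21440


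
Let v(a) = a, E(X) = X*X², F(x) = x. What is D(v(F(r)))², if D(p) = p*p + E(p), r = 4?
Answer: 6400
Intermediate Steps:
E(X) = X³
D(p) = p² + p³ (D(p) = p*p + p³ = p² + p³)
D(v(F(r)))² = (4²*(1 + 4))² = (16*5)² = 80² = 6400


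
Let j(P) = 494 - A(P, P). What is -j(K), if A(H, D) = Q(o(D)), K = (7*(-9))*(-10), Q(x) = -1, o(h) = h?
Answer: -495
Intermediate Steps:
K = 630 (K = -63*(-10) = 630)
A(H, D) = -1
j(P) = 495 (j(P) = 494 - 1*(-1) = 494 + 1 = 495)
-j(K) = -1*495 = -495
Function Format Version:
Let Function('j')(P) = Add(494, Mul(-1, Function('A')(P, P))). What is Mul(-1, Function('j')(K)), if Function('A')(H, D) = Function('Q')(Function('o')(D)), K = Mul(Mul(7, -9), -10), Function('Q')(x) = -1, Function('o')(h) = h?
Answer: -495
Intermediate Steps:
K = 630 (K = Mul(-63, -10) = 630)
Function('A')(H, D) = -1
Function('j')(P) = 495 (Function('j')(P) = Add(494, Mul(-1, -1)) = Add(494, 1) = 495)
Mul(-1, Function('j')(K)) = Mul(-1, 495) = -495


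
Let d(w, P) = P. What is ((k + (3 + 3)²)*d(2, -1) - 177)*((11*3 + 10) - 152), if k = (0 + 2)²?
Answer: 23653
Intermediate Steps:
k = 4 (k = 2² = 4)
((k + (3 + 3)²)*d(2, -1) - 177)*((11*3 + 10) - 152) = ((4 + (3 + 3)²)*(-1) - 177)*((11*3 + 10) - 152) = ((4 + 6²)*(-1) - 177)*((33 + 10) - 152) = ((4 + 36)*(-1) - 177)*(43 - 152) = (40*(-1) - 177)*(-109) = (-40 - 177)*(-109) = -217*(-109) = 23653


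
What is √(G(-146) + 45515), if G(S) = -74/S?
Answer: 2*√60638034/73 ≈ 213.34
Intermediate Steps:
√(G(-146) + 45515) = √(-74/(-146) + 45515) = √(-74*(-1/146) + 45515) = √(37/73 + 45515) = √(3322632/73) = 2*√60638034/73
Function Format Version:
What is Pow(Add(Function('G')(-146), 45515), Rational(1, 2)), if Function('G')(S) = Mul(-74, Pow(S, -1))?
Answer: Mul(Rational(2, 73), Pow(60638034, Rational(1, 2))) ≈ 213.34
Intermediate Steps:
Pow(Add(Function('G')(-146), 45515), Rational(1, 2)) = Pow(Add(Mul(-74, Pow(-146, -1)), 45515), Rational(1, 2)) = Pow(Add(Mul(-74, Rational(-1, 146)), 45515), Rational(1, 2)) = Pow(Add(Rational(37, 73), 45515), Rational(1, 2)) = Pow(Rational(3322632, 73), Rational(1, 2)) = Mul(Rational(2, 73), Pow(60638034, Rational(1, 2)))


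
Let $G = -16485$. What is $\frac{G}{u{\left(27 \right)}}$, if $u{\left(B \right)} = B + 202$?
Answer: $- \frac{16485}{229} \approx -71.987$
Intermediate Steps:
$u{\left(B \right)} = 202 + B$
$\frac{G}{u{\left(27 \right)}} = - \frac{16485}{202 + 27} = - \frac{16485}{229}$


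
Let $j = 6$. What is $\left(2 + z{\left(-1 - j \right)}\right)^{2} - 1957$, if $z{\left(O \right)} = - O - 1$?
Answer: $-1893$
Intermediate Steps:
$z{\left(O \right)} = -1 - O$
$\left(2 + z{\left(-1 - j \right)}\right)^{2} - 1957 = \left(2 - -6\right)^{2} - 1957 = \left(2 + \left(-1 + 7\right)\right)^{2} - 1957 = \left(2 + 6\right)^{2} - 1957 = 8^{2} - 1957 = 64 - 1957 = -1893$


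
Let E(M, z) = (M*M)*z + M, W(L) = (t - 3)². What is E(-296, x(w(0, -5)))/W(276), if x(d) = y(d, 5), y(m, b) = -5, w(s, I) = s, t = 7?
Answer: -54797/2 ≈ -27399.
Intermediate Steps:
W(L) = 16 (W(L) = (7 - 3)² = 4² = 16)
x(d) = -5
E(M, z) = M + z*M² (E(M, z) = M²*z + M = z*M² + M = M + z*M²)
E(-296, x(w(0, -5)))/W(276) = -296*(1 - 296*(-5))/16 = -296*(1 + 1480)*(1/16) = -296*1481*(1/16) = -438376*1/16 = -54797/2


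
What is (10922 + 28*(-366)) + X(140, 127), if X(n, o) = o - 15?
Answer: 786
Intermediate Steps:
X(n, o) = -15 + o
(10922 + 28*(-366)) + X(140, 127) = (10922 + 28*(-366)) + (-15 + 127) = (10922 - 10248) + 112 = 674 + 112 = 786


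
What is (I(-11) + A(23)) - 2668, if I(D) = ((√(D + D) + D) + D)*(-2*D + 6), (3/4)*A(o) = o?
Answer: -9760/3 + 28*I*√22 ≈ -3253.3 + 131.33*I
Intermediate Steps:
A(o) = 4*o/3
I(D) = (6 - 2*D)*(2*D + √2*√D) (I(D) = ((√(2*D) + D) + D)*(6 - 2*D) = ((√2*√D + D) + D)*(6 - 2*D) = ((D + √2*√D) + D)*(6 - 2*D) = (2*D + √2*√D)*(6 - 2*D) = (6 - 2*D)*(2*D + √2*√D))
(I(-11) + A(23)) - 2668 = ((-4*(-11)² + 12*(-11) - 2*√2*(-11)^(3/2) + 6*√2*√(-11)) + (4/3)*23) - 2668 = ((-4*121 - 132 - 2*√2*(-11*I*√11) + 6*√2*(I*√11)) + 92/3) - 2668 = ((-484 - 132 + 22*I*√22 + 6*I*√22) + 92/3) - 2668 = ((-616 + 28*I*√22) + 92/3) - 2668 = (-1756/3 + 28*I*√22) - 2668 = -9760/3 + 28*I*√22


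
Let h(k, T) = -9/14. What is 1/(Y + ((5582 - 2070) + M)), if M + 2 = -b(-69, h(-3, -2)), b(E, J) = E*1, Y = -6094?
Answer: -1/2515 ≈ -0.00039761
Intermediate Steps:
h(k, T) = -9/14 (h(k, T) = -9*1/14 = -9/14)
b(E, J) = E
M = 67 (M = -2 - 1*(-69) = -2 + 69 = 67)
1/(Y + ((5582 - 2070) + M)) = 1/(-6094 + ((5582 - 2070) + 67)) = 1/(-6094 + (3512 + 67)) = 1/(-6094 + 3579) = 1/(-2515) = -1/2515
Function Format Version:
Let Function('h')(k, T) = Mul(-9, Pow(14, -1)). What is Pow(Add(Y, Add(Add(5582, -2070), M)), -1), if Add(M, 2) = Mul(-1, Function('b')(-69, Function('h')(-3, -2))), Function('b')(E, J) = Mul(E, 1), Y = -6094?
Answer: Rational(-1, 2515) ≈ -0.00039761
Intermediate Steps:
Function('h')(k, T) = Rational(-9, 14) (Function('h')(k, T) = Mul(-9, Rational(1, 14)) = Rational(-9, 14))
Function('b')(E, J) = E
M = 67 (M = Add(-2, Mul(-1, -69)) = Add(-2, 69) = 67)
Pow(Add(Y, Add(Add(5582, -2070), M)), -1) = Pow(Add(-6094, Add(Add(5582, -2070), 67)), -1) = Pow(Add(-6094, Add(3512, 67)), -1) = Pow(Add(-6094, 3579), -1) = Pow(-2515, -1) = Rational(-1, 2515)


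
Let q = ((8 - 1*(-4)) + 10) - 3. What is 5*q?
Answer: 95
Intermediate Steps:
q = 19 (q = ((8 + 4) + 10) - 3 = (12 + 10) - 3 = 22 - 3 = 19)
5*q = 5*19 = 95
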